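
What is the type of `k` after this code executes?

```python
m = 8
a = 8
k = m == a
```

Equality comparison returns bool

bool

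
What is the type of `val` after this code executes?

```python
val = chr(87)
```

chr() returns str (single character)

str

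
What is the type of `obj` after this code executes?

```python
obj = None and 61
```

'and' returns first falsy value (None)

NoneType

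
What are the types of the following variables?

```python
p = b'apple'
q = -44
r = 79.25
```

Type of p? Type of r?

p is bytes; r is float

bytes, float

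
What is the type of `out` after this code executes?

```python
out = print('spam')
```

print() returns None

NoneType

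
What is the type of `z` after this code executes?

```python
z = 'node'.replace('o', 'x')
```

str.replace() returns str

str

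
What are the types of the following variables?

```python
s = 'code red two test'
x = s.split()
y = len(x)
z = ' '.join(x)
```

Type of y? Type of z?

len() returns int; str.join() returns str

int, str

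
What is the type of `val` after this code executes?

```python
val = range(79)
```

range() returns a range object

range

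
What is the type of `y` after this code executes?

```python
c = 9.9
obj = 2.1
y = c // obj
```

float // float returns float (floor division preserves float type)

float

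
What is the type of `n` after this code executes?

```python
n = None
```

None has type NoneType

NoneType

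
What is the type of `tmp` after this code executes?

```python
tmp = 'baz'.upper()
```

str.upper() returns str

str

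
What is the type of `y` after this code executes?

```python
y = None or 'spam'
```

'or' with None returns the other value ('spam', str)

str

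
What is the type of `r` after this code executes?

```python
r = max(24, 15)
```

max() of ints returns int

int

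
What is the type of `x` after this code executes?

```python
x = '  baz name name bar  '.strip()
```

str.strip() returns str

str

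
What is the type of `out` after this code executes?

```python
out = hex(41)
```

hex() returns str representation

str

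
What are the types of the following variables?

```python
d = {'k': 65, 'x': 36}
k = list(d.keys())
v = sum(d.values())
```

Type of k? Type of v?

list(...) returns list; sum of int values returns int

list, int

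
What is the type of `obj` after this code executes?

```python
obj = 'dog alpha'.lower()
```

str.lower() returns str

str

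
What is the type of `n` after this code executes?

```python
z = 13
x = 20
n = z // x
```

int // int returns int (13 // 20 = 0)

int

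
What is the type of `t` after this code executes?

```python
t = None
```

None has type NoneType

NoneType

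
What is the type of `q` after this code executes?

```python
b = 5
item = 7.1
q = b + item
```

int + float returns float (5 + 7.1 = 12.1)

float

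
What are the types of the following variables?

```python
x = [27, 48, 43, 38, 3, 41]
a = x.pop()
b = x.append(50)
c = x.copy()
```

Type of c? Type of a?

list.copy() returns list; list.pop() returns the element (int)

list, int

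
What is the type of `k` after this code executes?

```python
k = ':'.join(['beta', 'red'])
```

str.join() returns str

str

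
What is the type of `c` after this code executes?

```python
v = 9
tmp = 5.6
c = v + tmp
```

int + float returns float (9 + 5.6 = 14.6)

float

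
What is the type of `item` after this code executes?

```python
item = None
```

None has type NoneType

NoneType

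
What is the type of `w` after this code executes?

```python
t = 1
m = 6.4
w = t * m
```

int * float returns float (1 * 6.4 = 6.4)

float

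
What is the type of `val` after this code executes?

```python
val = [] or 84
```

'or' returns first truthy value (84, which is int)

int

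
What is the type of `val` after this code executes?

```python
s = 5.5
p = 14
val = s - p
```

float - int returns float (5.5 - 14 = -8.5)

float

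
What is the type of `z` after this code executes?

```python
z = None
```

None has type NoneType

NoneType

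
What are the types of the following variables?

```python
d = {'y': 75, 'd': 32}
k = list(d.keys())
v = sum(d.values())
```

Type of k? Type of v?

list(...) returns list; sum of int values returns int

list, int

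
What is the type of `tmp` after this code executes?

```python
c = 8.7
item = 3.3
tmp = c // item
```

float // float returns float (floor division preserves float type)

float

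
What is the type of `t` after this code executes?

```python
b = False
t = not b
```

'not' always returns bool

bool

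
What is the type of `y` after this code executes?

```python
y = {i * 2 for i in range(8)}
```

A set comprehension {expr for x in iterable} produces a set

set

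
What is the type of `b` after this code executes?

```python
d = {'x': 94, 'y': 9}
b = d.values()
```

.values() returns a dict_values view object

dict_values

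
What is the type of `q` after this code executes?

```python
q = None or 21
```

'or' with None returns the other value (21, int)

int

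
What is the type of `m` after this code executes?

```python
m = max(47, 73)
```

max() of ints returns int

int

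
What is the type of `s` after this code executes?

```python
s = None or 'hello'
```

'or' with None returns the other value ('hello', str)

str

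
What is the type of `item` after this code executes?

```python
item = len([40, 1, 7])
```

len() always returns int

int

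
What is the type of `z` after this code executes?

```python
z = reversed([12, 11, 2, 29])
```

reversed() on a list returns a list_reverseiterator

list_reverseiterator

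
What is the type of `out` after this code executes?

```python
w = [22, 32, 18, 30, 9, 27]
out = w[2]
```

Indexing a list of ints returns int (w[2] = 18)

int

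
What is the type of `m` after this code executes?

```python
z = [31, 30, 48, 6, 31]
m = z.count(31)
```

list.count() returns int

int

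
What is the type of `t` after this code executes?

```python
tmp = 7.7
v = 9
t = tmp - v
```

float - int returns float (7.7 - 9 = -1.3)

float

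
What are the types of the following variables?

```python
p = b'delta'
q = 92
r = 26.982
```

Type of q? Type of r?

q is int; r is float

int, float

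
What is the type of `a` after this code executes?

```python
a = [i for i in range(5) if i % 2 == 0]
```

A list comprehension [...] produces a list

list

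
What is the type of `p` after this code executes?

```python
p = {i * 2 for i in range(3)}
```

A set comprehension {expr for x in iterable} produces a set

set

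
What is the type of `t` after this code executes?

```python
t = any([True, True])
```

any() returns bool

bool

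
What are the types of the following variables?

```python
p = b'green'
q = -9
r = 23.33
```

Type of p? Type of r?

p is bytes; r is float

bytes, float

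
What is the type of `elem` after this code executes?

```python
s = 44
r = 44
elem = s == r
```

Equality comparison returns bool

bool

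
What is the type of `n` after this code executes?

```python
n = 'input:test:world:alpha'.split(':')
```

str.split() returns list

list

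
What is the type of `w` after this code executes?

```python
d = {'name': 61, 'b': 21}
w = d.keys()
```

.keys() returns a dict_keys view object

dict_keys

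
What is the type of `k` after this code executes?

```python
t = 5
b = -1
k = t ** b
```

int ** negative int returns float

float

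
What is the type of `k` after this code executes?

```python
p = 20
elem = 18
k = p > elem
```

Comparison operators return bool

bool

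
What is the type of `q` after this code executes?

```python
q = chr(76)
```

chr() returns str (single character)

str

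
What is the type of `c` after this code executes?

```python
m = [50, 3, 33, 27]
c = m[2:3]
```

Slicing a list always returns a list

list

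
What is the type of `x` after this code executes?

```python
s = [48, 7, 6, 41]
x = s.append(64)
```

list.append() returns None (mutates in place)

NoneType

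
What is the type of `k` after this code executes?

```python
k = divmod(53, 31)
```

divmod() returns a tuple (quotient, remainder)

tuple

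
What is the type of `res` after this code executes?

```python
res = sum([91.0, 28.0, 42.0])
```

sum() of floats returns float

float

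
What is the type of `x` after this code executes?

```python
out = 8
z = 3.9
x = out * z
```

int * float returns float (8 * 3.9 = 31.2)

float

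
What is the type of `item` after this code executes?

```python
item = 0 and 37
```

'and' returns the first falsy value (0, which is int)

int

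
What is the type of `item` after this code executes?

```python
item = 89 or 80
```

'or' returns the first truthy value (89, which is int)

int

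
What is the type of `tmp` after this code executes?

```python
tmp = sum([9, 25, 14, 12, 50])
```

sum() of ints returns int

int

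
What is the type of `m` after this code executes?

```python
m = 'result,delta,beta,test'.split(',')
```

str.split() returns list

list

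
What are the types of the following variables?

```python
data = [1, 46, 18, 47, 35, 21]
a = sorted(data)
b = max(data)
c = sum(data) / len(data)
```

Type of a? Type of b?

sorted() returns list; max of ints returns int

list, int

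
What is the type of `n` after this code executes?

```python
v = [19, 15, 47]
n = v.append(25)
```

list.append() returns None (mutates in place)

NoneType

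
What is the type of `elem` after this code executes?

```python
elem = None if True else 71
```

Ternary: condition is True, if branch (None) taken → NoneType

NoneType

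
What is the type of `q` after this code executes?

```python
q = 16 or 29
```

'or' returns the first truthy value (16, which is int)

int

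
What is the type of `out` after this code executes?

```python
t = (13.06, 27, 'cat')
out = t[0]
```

Index 0 of tuple is 13.06 which is float

float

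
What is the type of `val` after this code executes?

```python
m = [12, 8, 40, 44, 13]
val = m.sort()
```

list.sort() returns None (sorts in place)

NoneType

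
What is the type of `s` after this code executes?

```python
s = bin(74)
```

bin() returns str representation

str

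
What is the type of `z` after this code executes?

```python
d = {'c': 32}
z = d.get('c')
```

dict.get() returns the value (int) when key is found

int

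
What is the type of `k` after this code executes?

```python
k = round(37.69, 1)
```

round() with ndigits arg returns float

float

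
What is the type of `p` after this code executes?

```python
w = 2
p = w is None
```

'is' comparison returns bool

bool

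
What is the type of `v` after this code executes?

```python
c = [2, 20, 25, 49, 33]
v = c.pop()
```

list.pop() returns the popped element (int here)

int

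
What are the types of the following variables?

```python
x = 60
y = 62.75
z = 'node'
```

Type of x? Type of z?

x is int; z is str

int, str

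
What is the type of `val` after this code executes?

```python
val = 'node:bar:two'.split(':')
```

str.split() returns list

list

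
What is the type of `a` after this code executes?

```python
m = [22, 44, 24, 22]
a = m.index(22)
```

list.index() returns int

int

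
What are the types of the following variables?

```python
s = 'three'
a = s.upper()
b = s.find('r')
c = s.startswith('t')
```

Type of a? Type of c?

str.upper() returns str; str.startswith() returns bool

str, bool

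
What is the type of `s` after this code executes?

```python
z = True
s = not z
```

'not' always returns bool

bool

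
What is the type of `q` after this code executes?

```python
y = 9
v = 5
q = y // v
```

int // int returns int (9 // 5 = 1)

int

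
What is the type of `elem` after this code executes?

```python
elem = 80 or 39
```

'or' returns the first truthy value (80, which is int)

int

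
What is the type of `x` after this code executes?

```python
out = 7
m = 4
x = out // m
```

int // int returns int (7 // 4 = 1)

int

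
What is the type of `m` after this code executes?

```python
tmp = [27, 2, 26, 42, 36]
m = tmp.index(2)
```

list.index() returns int

int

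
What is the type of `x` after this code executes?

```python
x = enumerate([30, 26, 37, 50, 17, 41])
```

enumerate() returns an enumerate iterator object

enumerate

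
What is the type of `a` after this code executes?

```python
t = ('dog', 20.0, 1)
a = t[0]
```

Index 0 of tuple is 'dog' which is str

str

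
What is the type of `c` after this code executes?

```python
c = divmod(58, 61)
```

divmod() returns a tuple (quotient, remainder)

tuple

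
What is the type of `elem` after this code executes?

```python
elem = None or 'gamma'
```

'or' with None returns the other value ('gamma', str)

str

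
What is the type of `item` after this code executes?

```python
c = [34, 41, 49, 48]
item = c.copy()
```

list.copy() returns list

list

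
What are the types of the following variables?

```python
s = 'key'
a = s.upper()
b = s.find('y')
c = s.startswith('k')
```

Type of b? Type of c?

str.find() returns int; str.startswith() returns bool

int, bool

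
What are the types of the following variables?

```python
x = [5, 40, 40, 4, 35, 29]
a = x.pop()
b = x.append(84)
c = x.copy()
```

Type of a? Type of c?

list.pop() returns the element (int); list.copy() returns list

int, list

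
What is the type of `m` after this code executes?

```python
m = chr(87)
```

chr() returns str (single character)

str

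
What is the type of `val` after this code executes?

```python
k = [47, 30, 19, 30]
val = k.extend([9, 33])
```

list.extend() returns None

NoneType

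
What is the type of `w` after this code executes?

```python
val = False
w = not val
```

'not' always returns bool

bool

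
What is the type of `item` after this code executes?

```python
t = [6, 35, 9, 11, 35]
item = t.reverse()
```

list.reverse() returns None

NoneType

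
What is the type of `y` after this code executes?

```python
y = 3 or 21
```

'or' returns the first truthy value (3, which is int)

int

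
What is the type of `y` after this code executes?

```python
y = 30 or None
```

'or' returns first truthy value (30, int)

int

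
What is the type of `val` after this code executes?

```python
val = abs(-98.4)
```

abs() of float returns float

float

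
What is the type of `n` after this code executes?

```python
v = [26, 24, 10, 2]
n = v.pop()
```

list.pop() returns the popped element (int here)

int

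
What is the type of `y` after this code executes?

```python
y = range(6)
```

range() returns a range object

range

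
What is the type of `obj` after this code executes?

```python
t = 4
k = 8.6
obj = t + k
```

int + float returns float (4 + 8.6 = 12.6)

float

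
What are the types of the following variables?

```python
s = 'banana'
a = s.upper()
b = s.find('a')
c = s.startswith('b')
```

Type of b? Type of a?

str.find() returns int; str.upper() returns str

int, str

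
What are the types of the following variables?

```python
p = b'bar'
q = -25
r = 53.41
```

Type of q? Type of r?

q is int; r is float

int, float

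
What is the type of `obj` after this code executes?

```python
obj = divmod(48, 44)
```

divmod() returns a tuple (quotient, remainder)

tuple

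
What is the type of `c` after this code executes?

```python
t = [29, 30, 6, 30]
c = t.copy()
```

list.copy() returns list

list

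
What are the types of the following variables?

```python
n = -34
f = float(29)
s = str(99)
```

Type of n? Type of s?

n is int; s is str

int, str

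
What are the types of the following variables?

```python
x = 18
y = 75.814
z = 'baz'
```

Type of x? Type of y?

x is int; y is float

int, float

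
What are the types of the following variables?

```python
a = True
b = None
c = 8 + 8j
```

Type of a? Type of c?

a is bool; c is complex

bool, complex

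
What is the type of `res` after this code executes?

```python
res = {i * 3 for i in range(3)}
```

A set comprehension {expr for x in iterable} produces a set

set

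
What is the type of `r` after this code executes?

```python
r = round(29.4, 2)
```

round() with ndigits arg returns float

float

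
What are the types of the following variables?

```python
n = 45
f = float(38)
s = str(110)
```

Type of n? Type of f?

n is int; f is float

int, float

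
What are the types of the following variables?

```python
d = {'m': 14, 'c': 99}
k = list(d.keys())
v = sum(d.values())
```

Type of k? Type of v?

list(...) returns list; sum of int values returns int

list, int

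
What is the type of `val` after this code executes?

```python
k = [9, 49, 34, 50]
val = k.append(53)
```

list.append() returns None (mutates in place)

NoneType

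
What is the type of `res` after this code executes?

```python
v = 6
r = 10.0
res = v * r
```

int * float returns float (6 * 10.0 = 60.0)

float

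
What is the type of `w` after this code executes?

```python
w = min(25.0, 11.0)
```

min() of floats returns float

float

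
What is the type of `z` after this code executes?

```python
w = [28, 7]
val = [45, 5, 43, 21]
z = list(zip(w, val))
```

list(zip(...)) returns a list of tuples

list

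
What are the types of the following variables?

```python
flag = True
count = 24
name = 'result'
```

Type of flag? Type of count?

flag is bool; count is int

bool, int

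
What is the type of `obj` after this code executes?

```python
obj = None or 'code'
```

'or' with None returns the other value ('code', str)

str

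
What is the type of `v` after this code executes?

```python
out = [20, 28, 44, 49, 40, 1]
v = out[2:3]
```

Slicing a list always returns a list

list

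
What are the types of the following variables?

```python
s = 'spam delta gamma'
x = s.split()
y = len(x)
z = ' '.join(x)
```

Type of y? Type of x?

len() returns int; str.split() returns list

int, list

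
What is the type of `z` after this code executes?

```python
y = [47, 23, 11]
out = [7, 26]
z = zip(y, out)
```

zip() returns a zip iterator object

zip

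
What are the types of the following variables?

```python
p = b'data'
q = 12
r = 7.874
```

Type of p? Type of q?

p is bytes; q is int

bytes, int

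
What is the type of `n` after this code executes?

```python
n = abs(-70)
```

abs() of int returns int

int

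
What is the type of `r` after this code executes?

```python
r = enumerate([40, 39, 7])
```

enumerate() returns an enumerate iterator object

enumerate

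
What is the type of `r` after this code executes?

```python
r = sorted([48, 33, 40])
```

sorted() always returns list

list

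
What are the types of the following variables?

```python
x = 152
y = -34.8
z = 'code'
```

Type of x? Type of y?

x is int; y is float

int, float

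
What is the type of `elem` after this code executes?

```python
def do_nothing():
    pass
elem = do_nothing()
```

A function with no return statement returns None

NoneType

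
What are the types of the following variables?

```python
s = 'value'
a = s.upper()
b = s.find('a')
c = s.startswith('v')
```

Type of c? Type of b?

str.startswith() returns bool; str.find() returns int

bool, int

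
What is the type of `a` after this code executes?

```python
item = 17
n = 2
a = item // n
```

int // int returns int (17 // 2 = 8)

int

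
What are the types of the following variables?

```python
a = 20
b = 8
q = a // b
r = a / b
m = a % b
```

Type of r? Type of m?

int / int returns float; int % int returns int

float, int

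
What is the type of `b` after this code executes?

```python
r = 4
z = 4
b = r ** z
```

int ** positive int returns int (4 ** 4 = 256)

int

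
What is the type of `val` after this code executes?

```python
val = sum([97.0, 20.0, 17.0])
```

sum() of floats returns float

float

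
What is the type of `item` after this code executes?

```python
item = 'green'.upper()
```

str.upper() returns str

str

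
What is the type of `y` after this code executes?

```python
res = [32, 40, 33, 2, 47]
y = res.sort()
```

list.sort() returns None (sorts in place)

NoneType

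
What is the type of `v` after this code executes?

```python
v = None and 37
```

'and' returns first falsy value (None)

NoneType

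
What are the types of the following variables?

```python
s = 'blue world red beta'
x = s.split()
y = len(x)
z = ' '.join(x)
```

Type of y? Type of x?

len() returns int; str.split() returns list

int, list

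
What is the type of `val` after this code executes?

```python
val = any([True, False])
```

any() returns bool

bool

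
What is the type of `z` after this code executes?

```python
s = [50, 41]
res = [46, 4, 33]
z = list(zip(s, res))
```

list(zip(...)) returns a list of tuples

list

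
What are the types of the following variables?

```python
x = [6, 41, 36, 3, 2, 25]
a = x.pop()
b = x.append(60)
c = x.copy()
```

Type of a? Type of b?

list.pop() returns the element (int); list.append() returns None

int, NoneType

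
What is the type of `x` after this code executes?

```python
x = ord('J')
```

ord() returns int (Unicode code point)

int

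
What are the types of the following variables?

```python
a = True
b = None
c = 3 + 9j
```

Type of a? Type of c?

a is bool; c is complex

bool, complex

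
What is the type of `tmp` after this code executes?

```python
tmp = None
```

None has type NoneType

NoneType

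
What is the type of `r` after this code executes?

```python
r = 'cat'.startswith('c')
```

str.startswith() returns bool

bool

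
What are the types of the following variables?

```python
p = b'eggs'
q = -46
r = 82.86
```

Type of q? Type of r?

q is int; r is float

int, float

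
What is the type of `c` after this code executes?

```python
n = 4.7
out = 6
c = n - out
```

float - int returns float (4.7 - 6 = -1.3)

float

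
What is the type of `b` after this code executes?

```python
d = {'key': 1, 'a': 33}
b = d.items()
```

dict.items() returns a dict_items view

dict_items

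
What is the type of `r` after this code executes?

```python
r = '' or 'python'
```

'or' returns first truthy value ('python', which is str)

str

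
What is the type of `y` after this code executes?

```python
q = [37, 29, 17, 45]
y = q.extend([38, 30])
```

list.extend() returns None

NoneType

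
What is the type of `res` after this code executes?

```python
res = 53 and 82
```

'and' returns the last value when all truthy (82, which is int)

int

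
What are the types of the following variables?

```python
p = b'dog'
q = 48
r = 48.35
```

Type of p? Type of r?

p is bytes; r is float

bytes, float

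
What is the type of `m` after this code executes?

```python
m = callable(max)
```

callable() returns bool

bool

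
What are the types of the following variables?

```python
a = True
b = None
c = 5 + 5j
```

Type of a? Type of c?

a is bool; c is complex

bool, complex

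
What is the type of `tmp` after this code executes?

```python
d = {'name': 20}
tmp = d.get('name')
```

dict.get() returns the value (int) when key is found

int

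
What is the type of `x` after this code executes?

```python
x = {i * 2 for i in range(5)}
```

A set comprehension {expr for x in iterable} produces a set

set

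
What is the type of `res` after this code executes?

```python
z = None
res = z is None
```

'is' comparison returns bool

bool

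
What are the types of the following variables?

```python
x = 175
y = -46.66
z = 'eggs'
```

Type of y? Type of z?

y is float; z is str

float, str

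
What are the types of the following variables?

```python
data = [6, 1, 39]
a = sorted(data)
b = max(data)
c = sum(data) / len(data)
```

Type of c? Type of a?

int / int returns float; sorted() returns list

float, list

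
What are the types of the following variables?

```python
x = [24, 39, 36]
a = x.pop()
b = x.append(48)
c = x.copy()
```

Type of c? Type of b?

list.copy() returns list; list.append() returns None

list, NoneType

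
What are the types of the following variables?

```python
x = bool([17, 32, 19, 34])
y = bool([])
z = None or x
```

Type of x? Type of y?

bool() returns bool; bool() returns bool

bool, bool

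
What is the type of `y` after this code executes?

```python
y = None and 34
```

'and' returns first falsy value (None)

NoneType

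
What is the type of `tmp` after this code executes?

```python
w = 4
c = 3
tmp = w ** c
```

int ** positive int returns int (4 ** 3 = 64)

int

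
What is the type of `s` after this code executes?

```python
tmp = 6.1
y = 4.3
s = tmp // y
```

float // float returns float (floor division preserves float type)

float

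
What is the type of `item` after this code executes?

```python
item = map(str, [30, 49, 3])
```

map() returns a map iterator object

map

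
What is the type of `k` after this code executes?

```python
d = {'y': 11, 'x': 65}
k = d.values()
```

.values() returns a dict_values view object

dict_values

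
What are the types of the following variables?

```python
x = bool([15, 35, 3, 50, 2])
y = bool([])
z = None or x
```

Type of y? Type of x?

bool() returns bool; bool() returns bool

bool, bool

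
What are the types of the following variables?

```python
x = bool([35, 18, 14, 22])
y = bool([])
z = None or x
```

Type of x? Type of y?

bool() returns bool; bool() returns bool

bool, bool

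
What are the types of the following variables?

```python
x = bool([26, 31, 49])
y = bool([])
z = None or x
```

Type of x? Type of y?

bool() returns bool; bool() returns bool

bool, bool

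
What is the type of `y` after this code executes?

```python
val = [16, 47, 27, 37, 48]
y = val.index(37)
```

list.index() returns int

int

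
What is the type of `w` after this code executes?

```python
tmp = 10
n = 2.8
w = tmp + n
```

int + float returns float (10 + 2.8 = 12.8)

float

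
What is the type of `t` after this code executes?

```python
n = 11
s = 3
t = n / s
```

int / int always returns float in Python 3 (11 / 3 = 3.66667)

float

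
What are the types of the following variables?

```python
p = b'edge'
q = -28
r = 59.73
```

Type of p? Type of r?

p is bytes; r is float

bytes, float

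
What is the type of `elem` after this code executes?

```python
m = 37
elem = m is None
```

'is' comparison returns bool

bool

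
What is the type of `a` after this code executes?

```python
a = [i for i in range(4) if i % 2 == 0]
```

A list comprehension [...] produces a list

list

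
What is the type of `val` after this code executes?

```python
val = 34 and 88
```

'and' returns the last value when all truthy (88, which is int)

int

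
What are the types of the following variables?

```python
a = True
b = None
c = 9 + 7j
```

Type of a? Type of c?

a is bool; c is complex

bool, complex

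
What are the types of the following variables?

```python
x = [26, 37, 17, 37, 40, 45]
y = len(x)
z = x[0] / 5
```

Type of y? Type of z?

len() returns int; int / int returns float

int, float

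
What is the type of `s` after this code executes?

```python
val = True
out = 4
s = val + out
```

bool + int returns int (True is 1, so 1 + 4 = 5)

int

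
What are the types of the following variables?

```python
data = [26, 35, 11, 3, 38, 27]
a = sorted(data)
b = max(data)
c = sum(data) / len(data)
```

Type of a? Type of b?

sorted() returns list; max of ints returns int

list, int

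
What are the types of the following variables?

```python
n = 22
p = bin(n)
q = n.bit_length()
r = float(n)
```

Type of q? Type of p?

int.bit_length() returns int; bin() returns str

int, str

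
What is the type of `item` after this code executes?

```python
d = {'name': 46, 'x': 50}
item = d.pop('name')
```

dict.pop() returns the value (int)

int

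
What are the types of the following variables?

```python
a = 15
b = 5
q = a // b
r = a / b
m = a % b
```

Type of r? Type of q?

int / int returns float; int // int returns int

float, int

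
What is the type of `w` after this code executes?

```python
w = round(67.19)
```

round() with no ndigits arg returns int

int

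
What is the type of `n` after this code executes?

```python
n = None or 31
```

'or' with None returns the other value (31, int)

int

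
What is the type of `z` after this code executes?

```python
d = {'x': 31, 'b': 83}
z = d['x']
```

Accessing dict[str, int] with key 'x' returns int value 31

int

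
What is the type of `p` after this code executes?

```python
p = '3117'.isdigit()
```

str.isdigit() returns bool

bool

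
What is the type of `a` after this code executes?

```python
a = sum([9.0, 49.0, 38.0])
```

sum() of floats returns float

float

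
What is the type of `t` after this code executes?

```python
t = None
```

None has type NoneType

NoneType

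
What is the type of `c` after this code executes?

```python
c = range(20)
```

range() returns a range object

range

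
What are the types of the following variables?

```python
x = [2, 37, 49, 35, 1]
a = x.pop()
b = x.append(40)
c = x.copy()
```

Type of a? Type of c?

list.pop() returns the element (int); list.copy() returns list

int, list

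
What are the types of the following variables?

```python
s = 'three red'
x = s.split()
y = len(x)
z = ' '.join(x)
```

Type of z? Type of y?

str.join() returns str; len() returns int

str, int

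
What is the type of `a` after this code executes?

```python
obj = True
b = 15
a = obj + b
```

bool + int returns int (True is 1, so 1 + 15 = 16)

int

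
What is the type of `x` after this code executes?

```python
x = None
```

None has type NoneType

NoneType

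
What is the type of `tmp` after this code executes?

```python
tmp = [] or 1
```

'or' returns first truthy value (1, which is int)

int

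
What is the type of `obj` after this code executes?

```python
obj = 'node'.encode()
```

str.encode() returns bytes

bytes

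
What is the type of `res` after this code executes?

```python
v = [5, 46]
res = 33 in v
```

'in' operator returns bool

bool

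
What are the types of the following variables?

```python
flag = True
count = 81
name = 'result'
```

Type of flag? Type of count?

flag is bool; count is int

bool, int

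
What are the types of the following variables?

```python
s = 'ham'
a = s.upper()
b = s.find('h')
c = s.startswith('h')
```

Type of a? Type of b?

str.upper() returns str; str.find() returns int

str, int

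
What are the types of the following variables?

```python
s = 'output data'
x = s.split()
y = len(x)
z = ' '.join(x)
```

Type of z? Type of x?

str.join() returns str; str.split() returns list

str, list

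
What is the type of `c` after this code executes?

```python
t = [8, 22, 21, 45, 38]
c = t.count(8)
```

list.count() returns int

int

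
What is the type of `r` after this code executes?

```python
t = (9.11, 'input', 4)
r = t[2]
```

Index 2 of tuple is 4 which is int

int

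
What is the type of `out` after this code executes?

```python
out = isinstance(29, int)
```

isinstance() returns bool

bool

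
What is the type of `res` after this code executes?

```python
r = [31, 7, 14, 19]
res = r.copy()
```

list.copy() returns list

list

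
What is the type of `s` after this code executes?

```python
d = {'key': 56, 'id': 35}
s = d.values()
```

.values() returns a dict_values view object

dict_values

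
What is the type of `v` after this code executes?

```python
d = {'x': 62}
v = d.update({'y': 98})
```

dict.update() returns None

NoneType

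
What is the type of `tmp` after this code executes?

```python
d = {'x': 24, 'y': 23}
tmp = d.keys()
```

.keys() returns a dict_keys view object

dict_keys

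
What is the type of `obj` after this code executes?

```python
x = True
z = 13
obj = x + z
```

bool + int returns int (True is 1, so 1 + 13 = 14)

int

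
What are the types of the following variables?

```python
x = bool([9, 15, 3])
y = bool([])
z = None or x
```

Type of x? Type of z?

bool() returns bool; None or <bool> returns the bool

bool, bool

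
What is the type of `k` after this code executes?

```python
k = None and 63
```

'and' returns first falsy value (None)

NoneType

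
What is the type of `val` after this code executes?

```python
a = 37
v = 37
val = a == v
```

Equality comparison returns bool

bool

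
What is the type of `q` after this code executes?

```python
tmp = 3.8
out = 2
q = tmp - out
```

float - int returns float (3.8 - 2 = 1.8)

float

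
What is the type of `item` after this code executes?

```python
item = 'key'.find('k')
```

str.find() returns int (index, or -1)

int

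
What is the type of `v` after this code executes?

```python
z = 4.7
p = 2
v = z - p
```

float - int returns float (4.7 - 2 = 2.7)

float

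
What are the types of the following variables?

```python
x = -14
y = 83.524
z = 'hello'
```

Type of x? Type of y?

x is int; y is float

int, float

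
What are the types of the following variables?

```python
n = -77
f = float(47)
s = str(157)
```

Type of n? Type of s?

n is int; s is str

int, str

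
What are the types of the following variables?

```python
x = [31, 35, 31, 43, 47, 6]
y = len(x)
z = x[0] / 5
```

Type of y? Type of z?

len() returns int; int / int returns float

int, float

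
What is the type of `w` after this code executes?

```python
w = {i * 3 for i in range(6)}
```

A set comprehension {expr for x in iterable} produces a set

set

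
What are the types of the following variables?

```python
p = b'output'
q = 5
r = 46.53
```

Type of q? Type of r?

q is int; r is float

int, float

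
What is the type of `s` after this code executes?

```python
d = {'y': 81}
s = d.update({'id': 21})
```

dict.update() returns None

NoneType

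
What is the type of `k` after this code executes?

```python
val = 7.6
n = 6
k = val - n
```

float - int returns float (7.6 - 6 = 1.6)

float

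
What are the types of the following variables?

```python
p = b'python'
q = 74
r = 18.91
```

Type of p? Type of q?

p is bytes; q is int

bytes, int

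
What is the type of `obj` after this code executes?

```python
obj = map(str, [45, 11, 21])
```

map() returns a map iterator object

map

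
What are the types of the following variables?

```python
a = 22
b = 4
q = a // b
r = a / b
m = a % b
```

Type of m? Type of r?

int % int returns int; int / int returns float

int, float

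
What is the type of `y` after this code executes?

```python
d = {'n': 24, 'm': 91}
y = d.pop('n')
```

dict.pop() returns the value (int)

int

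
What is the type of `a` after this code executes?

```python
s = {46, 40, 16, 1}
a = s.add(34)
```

set.add() returns None (mutates in place)

NoneType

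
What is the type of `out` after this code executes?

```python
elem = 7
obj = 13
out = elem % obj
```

int % int returns int (7 % 13 = 7)

int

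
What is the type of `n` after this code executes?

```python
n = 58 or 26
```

'or' returns the first truthy value (58, which is int)

int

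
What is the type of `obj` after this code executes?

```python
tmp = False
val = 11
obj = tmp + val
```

bool + int returns int (False is 0, so 0 + 11 = 11)

int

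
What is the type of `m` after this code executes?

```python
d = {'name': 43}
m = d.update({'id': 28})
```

dict.update() returns None

NoneType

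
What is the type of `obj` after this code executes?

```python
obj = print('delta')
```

print() returns None

NoneType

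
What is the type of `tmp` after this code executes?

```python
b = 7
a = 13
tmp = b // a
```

int // int returns int (7 // 13 = 0)

int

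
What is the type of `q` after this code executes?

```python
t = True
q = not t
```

'not' always returns bool

bool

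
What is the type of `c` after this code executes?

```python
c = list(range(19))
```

list(range(...)) returns list

list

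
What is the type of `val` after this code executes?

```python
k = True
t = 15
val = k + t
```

bool + int returns int (True is 1, so 1 + 15 = 16)

int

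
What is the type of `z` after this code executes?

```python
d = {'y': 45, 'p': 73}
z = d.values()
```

.values() returns a dict_values view object

dict_values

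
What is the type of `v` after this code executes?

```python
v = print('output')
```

print() returns None

NoneType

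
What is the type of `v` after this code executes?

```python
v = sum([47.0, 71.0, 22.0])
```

sum() of floats returns float

float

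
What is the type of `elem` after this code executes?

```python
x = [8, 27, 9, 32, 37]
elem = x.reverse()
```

list.reverse() returns None

NoneType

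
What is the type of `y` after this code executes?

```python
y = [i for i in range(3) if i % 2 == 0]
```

A list comprehension [...] produces a list

list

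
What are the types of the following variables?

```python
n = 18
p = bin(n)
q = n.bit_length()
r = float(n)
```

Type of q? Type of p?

int.bit_length() returns int; bin() returns str

int, str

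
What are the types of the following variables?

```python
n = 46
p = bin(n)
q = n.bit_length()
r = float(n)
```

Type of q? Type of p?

int.bit_length() returns int; bin() returns str

int, str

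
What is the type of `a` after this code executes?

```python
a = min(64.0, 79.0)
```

min() of floats returns float

float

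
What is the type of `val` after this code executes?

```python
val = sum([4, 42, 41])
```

sum() of ints returns int

int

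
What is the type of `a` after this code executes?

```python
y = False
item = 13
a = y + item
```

bool + int returns int (False is 0, so 0 + 13 = 13)

int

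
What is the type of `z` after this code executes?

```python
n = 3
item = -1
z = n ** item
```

int ** negative int returns float

float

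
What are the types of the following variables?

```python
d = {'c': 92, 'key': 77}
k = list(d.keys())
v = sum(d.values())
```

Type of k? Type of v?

list(...) returns list; sum of int values returns int

list, int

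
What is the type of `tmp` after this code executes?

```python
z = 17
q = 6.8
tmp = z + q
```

int + float returns float (17 + 6.8 = 23.8)

float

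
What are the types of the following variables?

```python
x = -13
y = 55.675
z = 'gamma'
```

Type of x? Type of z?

x is int; z is str

int, str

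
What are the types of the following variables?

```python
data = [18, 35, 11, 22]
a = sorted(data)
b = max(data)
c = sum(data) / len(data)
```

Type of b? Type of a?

max of ints returns int; sorted() returns list

int, list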